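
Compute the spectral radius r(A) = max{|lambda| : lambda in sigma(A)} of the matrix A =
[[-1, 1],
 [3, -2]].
r(A) = (3 + sqrt(13))/2 ≈ 3.3028

The eigenvalues of A are the roots of its characteristic polynomial. With M = A (coefficients from the trace and determinant):
  p(λ) = det(λ I - M) = λ^2 + 3λ - 1.
For λ^2 + 3λ - 1 the discriminant is 13. It is nonnegative but not a perfect square, so the roots are real and irrational: λ = (-3 ± sqrt(13))/2 ≈ 0.3028, -3.3028.
Thus the eigenvalues (to 4 decimals) are 0.3028 (modulus 0.3028); -3.3028 (modulus 3.3028). The spectral radius is the largest modulus: r(A) = (3 + sqrt(13))/2 ≈ 3.3028. (Cross-check: r(A) ≤ ||A||_2 ≈ 3.8643; equality holds whenever A is normal, though it can also hold for some non-normal A.)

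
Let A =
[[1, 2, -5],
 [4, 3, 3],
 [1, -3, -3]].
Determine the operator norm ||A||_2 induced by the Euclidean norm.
||A||_2 ≈ 6.9063 (= sqrt(largest eigenvalue of A^T A))

||A||_2 = sigma_max(A) = sqrt(lambda_max(A^T A)). Form the symmetric matrix M = A^T A =
[[18, 11, 4],
 [11, 22, 8],
 [4, 8, 43]].
Its characteristic polynomial (trace, sum of principal 2x2 minors, determinant of M give the coefficients) is
  p(λ) = det(λ I - M) = λ^3 - 83λ^2 + 1915λ - 11025.
No integer candidate from the rational root theorem (±divisors of 11025) is a root, so the roots are irrational. The cubic discriminant is Δ = 217531200 > 0, so there are three distinct real roots. p(8) = -505 and p(9) = 216 have opposite signs, so a root lies in (8, 9); Newton's method refines it to λ ≈ 8.6832. p(26) = 233 and p(27) = -144 have opposite signs, so a root lies in (26, 27); Newton's method refines it to λ ≈ 26.6201. p(47) = -544 and p(48) = 255 have opposite signs, so a root lies in (47, 48); Newton's method refines it to λ ≈ 47.6966. Check (Vieta): the three roots sum to 83, matching tr M = 83.
So the eigenvalues of A^T A are ≈ 8.6832, 26.6201, 47.6966 (all ≥ 0, as they must be for A^T A). The largest is λ_max ≈ 47.6966, hence ||A||_2 = sqrt(λ_max) ≈ 6.9063.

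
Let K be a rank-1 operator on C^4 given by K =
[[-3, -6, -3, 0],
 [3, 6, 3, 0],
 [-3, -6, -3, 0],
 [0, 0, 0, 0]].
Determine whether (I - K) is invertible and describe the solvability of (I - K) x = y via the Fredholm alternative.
(I - K) is invertible (det(I - K) = 1 ≠ 0), so for every y in C^4 the equation (I - K) x = y has a unique solution.

K has rank 1, so it is an outer product K = u v^T: every row of K is a multiple of one row vector. Reading off the entries, u = (-3, 3, -3, 0) and v = (1, 2, 1, 0) (row i of K equals u_i·v^T). A rank-one matrix u v^T satisfies K u = u (v·u) and kills the (3)-dimensional subspace v^⊥, so its characteristic polynomial is lambda^3 (lambda - v·u) with v·u = tr K = 0. Hence the eigenvalues of I - K are 1 (multiplicity 3) and 1 - (0) = 1, so det(I - K) = 1. (Direct check: I - K =
[[4, 6, 3, 0],
 [-3, -5, -3, 0],
 [3, 6, 4, 0],
 [0, 0, 0, 1]]
has determinant 1.) The finite-dimensional Fredholm alternative says: either (I - K) is invertible, or ker(I - K) ≠ {0} and then range(I - K) = ker((I - K)^*)^⊥, with dim ker(I - K) = dim ker((I - K)^*). Since det(I - K) ≠ 0, 1 is not an eigenvalue of K and ker(I - K) = {0}, so we are in the first case: for every y there is a unique x = (I - K)^(-1) y. Explicitly, by the Sherman–Morrison formula, (I - u v^T)^(-1) = I + u v^T/(1 - v·u), i.e. (I - K)^(-1) = I + K.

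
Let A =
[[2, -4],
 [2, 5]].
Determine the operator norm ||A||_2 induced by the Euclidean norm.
||A||_2 = sqrt((49 + sqrt(1105))/2) ≈ 6.4125 (= sqrt(largest eigenvalue of A^T A))

||A||_2 = sigma_max(A) = sqrt(lambda_max(A^T A)). Form the symmetric matrix M = A^T A =
[[8, 2],
 [2, 41]].
Its characteristic polynomial (trace, determinant of M give the coefficients) is
  p(λ) = det(λ I - M) = λ^2 - 49λ + 324.
For λ^2 - 49λ + 324 the discriminant is 1105. It is nonnegative but not a perfect square, so the roots are real and irrational: λ = (49 ± sqrt(1105))/2 ≈ 41.1208, 7.8792.
So the eigenvalues of A^T A are ≈ 7.8792, 41.1208 (all ≥ 0, as they must be for A^T A). The largest is λ_max = (49 + sqrt(1105))/2 ≈ 41.1208, hence ||A||_2 = sqrt(λ_max) = sqrt((49 + sqrt(1105))/2) ≈ 6.4125.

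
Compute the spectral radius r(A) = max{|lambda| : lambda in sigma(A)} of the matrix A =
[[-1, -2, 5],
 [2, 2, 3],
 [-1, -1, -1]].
r(A) ≈ 3.0021

The eigenvalues of A are the roots of its characteristic polynomial. With M = A (coefficients from the trace, the sum of principal 2x2 minors, and det A):
  p(λ) = det(λ I - M) = λ^3 + 9λ - 1.
No integer candidate from the rational root theorem (±divisors of 1) is a root, so the roots are irrational. The cubic discriminant is Δ = -2943 < 0, so there is one real root and a complex-conjugate pair. p(0) = -1 and p(1) = 9 have opposite signs, so a root lies in (0, 1); Newton's method refines it to λ ≈ 0.111. Dividing out (λ - (0.111)) leaves approximately λ^2 + 0.111λ + 9.0123. For λ^2 + 0.111λ + 9.0123 the discriminant is -36.0369. It is negative, so the remaining roots are the complex-conjugate pair λ ≈ -0.0555 ± 3.0015i. Their product equals the constant term, so |λ|^2 ≈ 9.0123 and |λ| ≈ 3.0021.
Thus the eigenvalues (to 4 decimals) are 0.111 (modulus 0.111); -0.0555 ± 3.0015i (modulus 3.0021). The spectral radius is the largest modulus: r(A) ≈ 3.0021. (Cross-check: r(A) ≤ ||A||_2 ≈ 5.9493; equality holds whenever A is normal, though it can also hold for some non-normal A.)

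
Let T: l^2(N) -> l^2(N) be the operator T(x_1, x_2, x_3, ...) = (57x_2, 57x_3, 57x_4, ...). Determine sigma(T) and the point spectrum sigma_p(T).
sigma(T) = closed disk {z in C : |z| ≤ 57}; sigma_p(T) = open disk {z in C : |z| < 57}

Note T = 57·V where V is the unit left shift (V x)_k = x_{k+1}; so sigma(T) = 57·sigma(V) and ||T|| = 57||V||. ||T x||^2 = 3249sum_{k≥2} |x_k|^2 ≤ 3249||x||^2, with equality on {x : x_1 = 0}, so ||T|| = 57. For any lambda with |lambda| < 57, set r = lambda/57 (|r| < 1); the vector x = (1, r, r^2, ...) is in l^2 and satisfies T x = 57(r, r^2, ...) = lambda x, so lambda is an eigenvalue. On the boundary |lambda| = 57 the geometric series diverges, so no l^2 eigenvector exists, but these lambda lie in the approximate point spectrum. Hence sigma(T) is the closed disk of radius 57 and sigma_p(T) is the open disk.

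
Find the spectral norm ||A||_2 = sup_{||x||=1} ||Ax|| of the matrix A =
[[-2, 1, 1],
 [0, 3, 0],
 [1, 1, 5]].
||A||_2 ≈ 5.3268 (= sqrt(largest eigenvalue of A^T A))

||A||_2 = sigma_max(A) = sqrt(lambda_max(A^T A)). Form the symmetric matrix M = A^T A =
[[5, -1, 3],
 [-1, 11, 6],
 [3, 6, 26]].
Its characteristic polynomial (trace, sum of principal 2x2 minors, determinant of M give the coefficients) is
  p(λ) = det(λ I - M) = λ^3 - 42λ^2 + 425λ - 1089.
No integer candidate from the rational root theorem (±divisors of 1089) is a root, so the roots are irrational. The cubic discriminant is Δ = 6708505 > 0, so there are three distinct real roots. p(3) = -165 and p(4) = 3 have opposite signs, so a root lies in (3, 4); Newton's method refines it to λ ≈ 3.9782. p(9) = 63 and p(10) = -39 have opposite signs, so a root lies in (9, 10); Newton's method refines it to λ ≈ 9.6475. p(28) = -165 and p(29) = 303 have opposite signs, so a root lies in (28, 29); Newton's method refines it to λ ≈ 28.3743. Check (Vieta): the three roots sum to 42, matching tr M = 42.
So the eigenvalues of A^T A are ≈ 3.9782, 9.6475, 28.3743 (all ≥ 0, as they must be for A^T A). The largest is λ_max ≈ 28.3743, hence ||A||_2 = sqrt(λ_max) ≈ 5.3268.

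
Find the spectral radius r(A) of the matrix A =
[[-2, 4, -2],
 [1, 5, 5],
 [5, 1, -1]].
r(A) ≈ 7.101

The eigenvalues of A are the roots of its characteristic polynomial. With M = A (coefficients from the trace, the sum of principal 2x2 minors, and det A):
  p(λ) = det(λ I - M) = λ^3 - 2λ^2 - 12λ - 172.
No integer candidate from the rational root theorem (±divisors of 172) is a root, so the roots are irrational. The cubic discriminant is Δ = -871088 < 0, so there is one real root and a complex-conjugate pair. p(7) = -11 and p(8) = 116 have opposite signs, so a root lies in (7, 8); Newton's method refines it to λ ≈ 7.101. Dividing out (λ - (7.101)) leaves approximately λ^2 + 5.101λ + 24.222. For λ^2 + 5.101λ + 24.222 the discriminant is -70.868. It is negative, so the remaining roots are the complex-conjugate pair λ ≈ -2.5505 ± 4.2092i. Their product equals the constant term, so |λ|^2 ≈ 24.222 and |λ| ≈ 4.9216.
Thus the eigenvalues (to 4 decimals) are 7.101 (modulus 7.101); -2.5505 ± 4.2092i (modulus 4.9216). The spectral radius is the largest modulus: r(A) ≈ 7.101. (Cross-check: r(A) ≤ ||A||_2 ≈ 7.3307; equality holds whenever A is normal, though it can also hold for some non-normal A.)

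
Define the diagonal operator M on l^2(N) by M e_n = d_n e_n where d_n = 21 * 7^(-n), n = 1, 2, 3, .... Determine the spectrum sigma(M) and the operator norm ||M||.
sigma(M) = {21 * 7^(-n) : n ≥ 1} ∪ {0}; ||M|| = 3

A bounded diagonal operator on l^2 with diagonal entries d_n has spectrum equal to the closure of {d_n : n ≥ 1}: every d_n is an eigenvalue (with eigenvector e_n), so {d_n} ⊂ sigma(M); the spectrum is closed, so its closure is too; and for lambda not in the closure, (M - lambda I) has bounded inverse (the diagonal entries 1/(d_n - lambda) are bounded). For our sequence d_n = 21 * 7^(-n), n = 1, 2, 3, ...:
  - {d_n} = {21 * 7^(-n) : n ≥ 1}; the only limit point is 0
  - closure = {21 * 7^(-n) : n ≥ 1} ∪ {0}
For the norm: a diagonal operator has ||M|| = sup_n |d_n|. Here d_n = 21 * 7^(-n) is positive and decreasing, so sup_n |d_n| = d_1 = 21/7 = 3. So ||M|| = 3.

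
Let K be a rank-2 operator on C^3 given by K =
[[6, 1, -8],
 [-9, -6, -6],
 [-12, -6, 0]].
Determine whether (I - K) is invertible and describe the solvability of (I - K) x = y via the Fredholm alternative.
(I - K) is invertible (det(I - K) = -158 ≠ 0), so for every y in C^3 the equation (I - K) x = y has a unique solution.

K has rank 2 and factors as K = U V^T = u1 v1^T + u2 v2^T with u1 = (1, 3, 2), v1 = (-3, -2, -2), u2 = (-3, 0, 2), v2 = (-3, -1, 2) (multiplying out reproduces the displayed K). The nonzero eigenvalues of U V^T coincide with those of the 2 x 2 matrix G = V^T U = [[v1·u1, v1·u2], [v2·u1, v2·u2]] = [[-13, 5], [-2, 13]], and by the Sylvester determinant identity det(I_3 - U V^T) = det(I_2 - V^T U) = det([[14, -5], [2, -12]]) = (14)(-12) - (-5)(2) = -158. (Direct check: I - K =
[[-5, -1, 8],
 [9, 7, 6],
 [12, 6, 1]]
has determinant -158.) The finite-dimensional Fredholm alternative says: either (I - K) is invertible, or ker(I - K) ≠ {0} and then range(I - K) = ker((I - K)^*)^⊥, with dim ker(I - K) = dim ker((I - K)^*). Since det(I - K) ≠ 0, 1 is not an eigenvalue of K and ker(I - K) = {0}, so we are in the first case: for every y there is a unique x = (I - K)^(-1) y. (Explicitly, by the Woodbury identity, (I - U V^T)^(-1) = I + U (I_2 - G)^(-1) V^T.)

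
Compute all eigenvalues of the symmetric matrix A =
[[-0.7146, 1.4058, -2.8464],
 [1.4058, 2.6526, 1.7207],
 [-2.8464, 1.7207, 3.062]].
sigma(A) ≈ {-3, 3, 5}

A is real symmetric, so its spectrum consists of real eigenvalues. Expanding the characteristic polynomial of the displayed matrix gives
  det(λ I - A) = p(λ) = λ^3 + (-5)λ^2 + (-9)λ + (45.0017).
Solving p(λ) = 0 yields eigenvalues ≈ -3, 3, 5. (A is shown rounded to 4 decimals, so these recover the underlying integer eigenvalues to within that precision.)
Verification: the trace of A = 5 equals the sum of eigenvalues 5, and det(A) ≈ -45.0017 matches the eigenvalue product -45.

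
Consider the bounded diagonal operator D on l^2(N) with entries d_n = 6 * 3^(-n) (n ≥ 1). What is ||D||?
||D|| = 2 (attained at n = 1)

For D diagonal, ||D|| = sup_n |d_n|. The sequence d_n = 6 * 3^(-n) is positive and strictly decreasing (ratio 3^(-1) < 1), so the supremum is d_1 = 6/3 = 2. Hence ||D|| = 2.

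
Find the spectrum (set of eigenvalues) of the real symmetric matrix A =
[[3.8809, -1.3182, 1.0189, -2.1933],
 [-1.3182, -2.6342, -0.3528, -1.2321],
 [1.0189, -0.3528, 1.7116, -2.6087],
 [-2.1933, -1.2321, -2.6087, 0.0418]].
sigma(A) ≈ {-4, -1, 2, 6}

A is real symmetric, so its spectrum consists of real eigenvalues. Expanding the characteristic polynomial of the displayed matrix gives
  det(λ I - A) = p(λ) = λ^4 + (-3)λ^3 + (-24)λ^2 + (28)λ + (48).
Solving p(λ) = 0 yields eigenvalues ≈ -4, -1, 2, 6. (A is shown rounded to 4 decimals, so these recover the underlying integer eigenvalues to within that precision.)
Verification: the trace of A = 3 equals the sum of eigenvalues 3, and det(A) ≈ 48.0001 matches the eigenvalue product 48.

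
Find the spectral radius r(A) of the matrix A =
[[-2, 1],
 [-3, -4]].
r(A) = sqrt(11) ≈ 3.3166

The eigenvalues of A are the roots of its characteristic polynomial. With M = A (coefficients from the trace and determinant):
  p(λ) = det(λ I - M) = λ^2 + 6λ + 11.
For λ^2 + 6λ + 11 the discriminant is -8. It is negative, so the roots are the complex-conjugate pair λ = -3 ± (sqrt(8)/2) i ≈ -3 ± 1.4142i. For a conjugate pair the product of the roots equals the constant term, so |λ|^2 = 11 and |λ| = sqrt(11) ≈ 3.3166.
Thus the eigenvalues (to 4 decimals) are -3 ± 1.4142i (modulus 3.3166). The spectral radius is the largest modulus: r(A) = sqrt(11) ≈ 3.3166. (Cross-check: r(A) ≤ ||A||_2 ≈ 5.0198; equality holds whenever A is normal, though it can also hold for some non-normal A.)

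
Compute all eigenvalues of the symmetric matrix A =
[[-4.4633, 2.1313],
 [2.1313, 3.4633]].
sigma(A) ≈ {-5, 4}

A is real symmetric, so its spectrum consists of real eigenvalues. Expanding the characteristic polynomial of the displayed matrix gives
  det(λ I - A) = p(λ) = λ^2 + (1)λ + (-20).
Solving p(λ) = 0 yields eigenvalues ≈ -5, 4. (A is shown rounded to 4 decimals, so these recover the underlying integer eigenvalues to within that precision.)
Verification: the trace of A = -1 equals the sum of eigenvalues -1, and det(A) ≈ -20.0002 matches the eigenvalue product -20.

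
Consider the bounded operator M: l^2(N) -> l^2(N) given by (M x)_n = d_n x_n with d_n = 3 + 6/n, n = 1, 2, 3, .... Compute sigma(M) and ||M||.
sigma(M) = {3 + 6/n : n ≥ 1} ∪ {3}; ||M|| = 9

A bounded diagonal operator on l^2 with diagonal entries d_n has spectrum equal to the closure of {d_n : n ≥ 1}: every d_n is an eigenvalue (with eigenvector e_n), so {d_n} ⊂ sigma(M); the spectrum is closed, so its closure is too; and for lambda not in the closure, (M - lambda I) has bounded inverse (the diagonal entries 1/(d_n - lambda) are bounded). For our sequence d_n = 3 + 6/n, n = 1, 2, 3, ...:
  - {d_n} = {3 + 6/n : n ≥ 1}; the only limit point is 3
  - closure = {3 + 6/n : n ≥ 1} ∪ {3}
For the norm: a diagonal operator has ||M|| = sup_n |d_n|. Here d_n = 3 + 6/n is positive and decreasing, so sup_n |d_n| = d_1 = 3 + 6 = 9. So ||M|| = 9.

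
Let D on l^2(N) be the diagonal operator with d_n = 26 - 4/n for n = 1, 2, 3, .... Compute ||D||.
||D|| = 26

For a diagonal operator on l^2 with entries d_n, ||D|| = sup_n |d_n|. Here d_1 = 22, d_2 = 24, ..., and d_n = 26 - 4/n increases monotonically toward 26. All terms lie in [22, 26), so |d_n| = d_n and the supremum is the limit 26, which is not attained by any individual d_n. Hence ||D|| = 26.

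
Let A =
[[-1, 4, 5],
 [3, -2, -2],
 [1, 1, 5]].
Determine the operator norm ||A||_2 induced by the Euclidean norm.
||A||_2 ≈ 8.5094 (= sqrt(largest eigenvalue of A^T A))

||A||_2 = sigma_max(A) = sqrt(lambda_max(A^T A)). Form the symmetric matrix M = A^T A =
[[11, -9, -6],
 [-9, 21, 29],
 [-6, 29, 54]].
Its characteristic polynomial (trace, sum of principal 2x2 minors, determinant of M give the coefficients) is
  p(λ) = det(λ I - M) = λ^3 - 86λ^2 + 1001λ - 1225.
No integer candidate from the rational root theorem (±divisors of 1225) is a root, so the roots are irrational. The cubic discriminant is Δ = 2139792417 > 0, so there are three distinct real roots. p(1) = -309 and p(2) = 441 have opposite signs, so a root lies in (1, 2); Newton's method refines it to λ ≈ 1.3862. p(12) = 131 and p(13) = -549 have opposite signs, so a root lies in (12, 13); Newton's method refines it to λ ≈ 12.2043. p(72) = -1729 and p(73) = 2571 have opposite signs, so a root lies in (72, 73); Newton's method refines it to λ ≈ 72.4095. Check (Vieta): the three roots sum to 86, matching tr M = 86.
So the eigenvalues of A^T A are ≈ 1.3862, 12.2043, 72.4095 (all ≥ 0, as they must be for A^T A). The largest is λ_max ≈ 72.4095, hence ||A||_2 = sqrt(λ_max) ≈ 8.5094.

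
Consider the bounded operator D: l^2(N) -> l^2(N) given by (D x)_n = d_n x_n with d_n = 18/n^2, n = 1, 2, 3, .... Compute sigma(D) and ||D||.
sigma(D) = {18/n^2 : n ≥ 1} ∪ {0}; ||D|| = 18

A bounded diagonal operator on l^2 with diagonal entries d_n has spectrum equal to the closure of {d_n : n ≥ 1}: every d_n is an eigenvalue (with eigenvector e_n), so {d_n} ⊂ sigma(D); the spectrum is closed, so its closure is too; and for lambda not in the closure, (D - lambda I) has bounded inverse (the diagonal entries 1/(d_n - lambda) are bounded). For our sequence d_n = 18/n^2, n = 1, 2, 3, ...:
  - {d_n} = {18/n^2 : n ≥ 1}; the only limit point is 0
  - closure = {18/n^2 : n ≥ 1} ∪ {0}
For the norm: a diagonal operator has ||D|| = sup_n |d_n|. Here d_n = 18/n^2 is positive and decreasing, so sup_n |d_n| = d_1 = 18. So ||D|| = 18.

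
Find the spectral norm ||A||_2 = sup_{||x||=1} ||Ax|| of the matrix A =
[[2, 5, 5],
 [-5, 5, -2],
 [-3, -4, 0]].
||A||_2 ≈ 8.4791 (= sqrt(largest eigenvalue of A^T A))

||A||_2 = sigma_max(A) = sqrt(lambda_max(A^T A)). Form the symmetric matrix M = A^T A =
[[38, -3, 20],
 [-3, 66, 15],
 [20, 15, 29]].
Its characteristic polynomial (trace, sum of principal 2x2 minors, determinant of M give the coefficients) is
  p(λ) = det(λ I - M) = λ^3 - 133λ^2 + 4890λ - 35721.
No integer candidate from the rational root theorem (±divisors of 35721) is a root, so the roots are irrational. The cubic discriminant is Δ = 2828151945 > 0, so there are three distinct real roots. p(9) = -1755 and p(10) = 879 have opposite signs, so a root lies in (9, 10); Newton's method refines it to λ ≈ 9.6574. p(51) = 387 and p(52) = -465 have opposite signs, so a root lies in (51, 52); Newton's method refines it to λ ≈ 51.448. p(71) = -1073 and p(72) = 135 have opposite signs, so a root lies in (71, 72); Newton's method refines it to λ ≈ 71.8946. Check (Vieta): the three roots sum to 133, matching tr M = 133.
So the eigenvalues of A^T A are ≈ 9.6574, 51.448, 71.8946 (all ≥ 0, as they must be for A^T A). The largest is λ_max ≈ 71.8946, hence ||A||_2 = sqrt(λ_max) ≈ 8.4791.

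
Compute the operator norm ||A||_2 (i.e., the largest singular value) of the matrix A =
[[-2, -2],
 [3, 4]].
||A||_2 = sqrt((33 + sqrt(1073))/2) ≈ 5.734 (= sqrt(largest eigenvalue of A^T A))

||A||_2 = sigma_max(A) = sqrt(lambda_max(A^T A)). Form the symmetric matrix M = A^T A =
[[13, 16],
 [16, 20]].
Its characteristic polynomial (trace, determinant of M give the coefficients) is
  p(λ) = det(λ I - M) = λ^2 - 33λ + 4.
For λ^2 - 33λ + 4 the discriminant is 1073. It is nonnegative but not a perfect square, so the roots are real and irrational: λ = (33 ± sqrt(1073))/2 ≈ 32.8783, 0.1217.
So the eigenvalues of A^T A are ≈ 0.1217, 32.8783 (all ≥ 0, as they must be for A^T A). The largest is λ_max = (33 + sqrt(1073))/2 ≈ 32.8783, hence ||A||_2 = sqrt(λ_max) = sqrt((33 + sqrt(1073))/2) ≈ 5.734.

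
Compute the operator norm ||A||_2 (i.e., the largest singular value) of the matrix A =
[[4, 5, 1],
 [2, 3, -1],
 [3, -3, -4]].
||A||_2 ≈ 7.4553 (= sqrt(largest eigenvalue of A^T A))

||A||_2 = sigma_max(A) = sqrt(lambda_max(A^T A)). Form the symmetric matrix M = A^T A =
[[29, 17, -10],
 [17, 43, 14],
 [-10, 14, 18]].
Its characteristic polynomial (trace, sum of principal 2x2 minors, determinant of M give the coefficients) is
  p(λ) = det(λ I - M) = λ^3 - 90λ^2 + 1958λ - 2500.
No integer candidate from the rational root theorem (±divisors of 2500) is a root, so the roots are irrational. The cubic discriminant is Δ = 1498598752 > 0, so there are three distinct real roots. p(1) = -631 and p(2) = 1064 have opposite signs, so a root lies in (1, 2); Newton's method refines it to λ ≈ 1.3606. p(33) = 41 and p(34) = -664 have opposite signs, so a root lies in (33, 34); Newton's method refines it to λ ≈ 33.0574. p(55) = -685 and p(56) = 524 have opposite signs, so a root lies in (55, 56); Newton's method refines it to λ ≈ 55.582. Check (Vieta): the three roots sum to 90, matching tr M = 90.
So the eigenvalues of A^T A are ≈ 1.3606, 33.0574, 55.582 (all ≥ 0, as they must be for A^T A). The largest is λ_max ≈ 55.582, hence ||A||_2 = sqrt(λ_max) ≈ 7.4553.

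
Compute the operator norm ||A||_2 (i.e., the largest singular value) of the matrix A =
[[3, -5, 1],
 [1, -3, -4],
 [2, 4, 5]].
||A||_2 ≈ 8.5642 (= sqrt(largest eigenvalue of A^T A))

||A||_2 = sigma_max(A) = sqrt(lambda_max(A^T A)). Form the symmetric matrix M = A^T A =
[[14, -10, 9],
 [-10, 50, 27],
 [9, 27, 42]].
Its characteristic polynomial (trace, sum of principal 2x2 minors, determinant of M give the coefficients) is
  p(λ) = det(λ I - M) = λ^3 - 106λ^2 + 2478λ - 6084.
No integer candidate from the rational root theorem (±divisors of 6084) is a root, so the roots are irrational. The cubic discriminant is Δ = 6911326944 > 0, so there are three distinct real roots. p(2) = -1544 and p(3) = 423 have opposite signs, so a root lies in (2, 3); Newton's method refines it to λ ≈ 2.7763. p(29) = 1021 and p(30) = -144 have opposite signs, so a root lies in (29, 30); Newton's method refines it to λ ≈ 29.878. p(73) = -1047 and p(74) = 2056 have opposite signs, so a root lies in (73, 74); Newton's method refines it to λ ≈ 73.3458. Check (Vieta): the three roots sum to 106, matching tr M = 106.
So the eigenvalues of A^T A are ≈ 2.7763, 29.878, 73.3458 (all ≥ 0, as they must be for A^T A). The largest is λ_max ≈ 73.3458, hence ||A||_2 = sqrt(λ_max) ≈ 8.5642.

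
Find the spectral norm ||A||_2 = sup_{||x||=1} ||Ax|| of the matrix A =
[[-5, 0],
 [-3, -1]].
||A||_2 = sqrt((35 + sqrt(1125))/2) ≈ 5.8541 (= sqrt(largest eigenvalue of A^T A))

||A||_2 = sigma_max(A) = sqrt(lambda_max(A^T A)). Form the symmetric matrix M = A^T A =
[[34, 3],
 [3, 1]].
Its characteristic polynomial (trace, determinant of M give the coefficients) is
  p(λ) = det(λ I - M) = λ^2 - 35λ + 25.
For λ^2 - 35λ + 25 the discriminant is 1125. It is nonnegative but not a perfect square, so the roots are real and irrational: λ = (35 ± sqrt(1125))/2 ≈ 34.2705, 0.7295.
So the eigenvalues of A^T A are ≈ 0.7295, 34.2705 (all ≥ 0, as they must be for A^T A). The largest is λ_max = (35 + sqrt(1125))/2 ≈ 34.2705, hence ||A||_2 = sqrt(λ_max) = sqrt((35 + sqrt(1125))/2) ≈ 5.8541.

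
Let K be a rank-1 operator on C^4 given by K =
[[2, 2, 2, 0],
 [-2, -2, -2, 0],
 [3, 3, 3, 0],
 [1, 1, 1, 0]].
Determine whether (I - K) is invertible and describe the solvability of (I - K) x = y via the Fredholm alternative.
(I - K) is invertible (det(I - K) = -2 ≠ 0), so for every y in C^4 the equation (I - K) x = y has a unique solution.

K has rank 1, so it is an outer product K = u v^T: every row of K is a multiple of one row vector. Reading off the entries, u = (-2, 2, -3, -1) and v = (-1, -1, -1, 0) (row i of K equals u_i·v^T). A rank-one matrix u v^T satisfies K u = u (v·u) and kills the (3)-dimensional subspace v^⊥, so its characteristic polynomial is lambda^3 (lambda - v·u) with v·u = tr K = 3. Hence the eigenvalues of I - K are 1 (multiplicity 3) and 1 - (3) = -2, so det(I - K) = -2. (Direct check: I - K =
[[-1, -2, -2, 0],
 [2, 3, 2, 0],
 [-3, -3, -2, 0],
 [-1, -1, -1, 1]]
has determinant -2.) The finite-dimensional Fredholm alternative says: either (I - K) is invertible, or ker(I - K) ≠ {0} and then range(I - K) = ker((I - K)^*)^⊥, with dim ker(I - K) = dim ker((I - K)^*). Since det(I - K) ≠ 0, 1 is not an eigenvalue of K and ker(I - K) = {0}, so we are in the first case: for every y there is a unique x = (I - K)^(-1) y. Explicitly, by the Sherman–Morrison formula, (I - u v^T)^(-1) = I + u v^T/(1 - v·u), i.e. (I - K)^(-1) = I + K/(-2).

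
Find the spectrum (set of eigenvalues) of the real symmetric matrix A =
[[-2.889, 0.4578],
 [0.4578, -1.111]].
sigma(A) ≈ {-3, -1}

A is real symmetric, so its spectrum consists of real eigenvalues. Expanding the characteristic polynomial of the displayed matrix gives
  det(λ I - A) = p(λ) = λ^2 + (4)λ + (3).
Solving p(λ) = 0 yields eigenvalues ≈ -3, -1. (A is shown rounded to 4 decimals, so these recover the underlying integer eigenvalues to within that precision.)
Verification: the trace of A = -4 equals the sum of eigenvalues -4, and det(A) ≈ 3.0001 matches the eigenvalue product 3.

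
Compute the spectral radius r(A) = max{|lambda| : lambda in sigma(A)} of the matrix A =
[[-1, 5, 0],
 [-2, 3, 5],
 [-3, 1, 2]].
r(A) ≈ 4.725

The eigenvalues of A are the roots of its characteristic polynomial. With M = A (coefficients from the trace, the sum of principal 2x2 minors, and det A):
  p(λ) = det(λ I - M) = λ^3 - 4λ^2 + 6λ + 56.
No integer candidate from the rational root theorem (±divisors of 56) is a root, so the roots are irrational. The cubic discriminant is Δ = -94816 < 0, so there is one real root and a complex-conjugate pair. p(-3) = -25 and p(-2) = 20 have opposite signs, so a root lies in (-3, -2); Newton's method refines it to λ ≈ -2.5084. Dividing out (λ - (-2.5084)) leaves approximately λ^2 - 6.5084λ + 22.3253. For λ^2 - 6.5084λ + 22.3253 the discriminant is -46.9425. It is negative, so the remaining roots are the complex-conjugate pair λ ≈ 3.2542 ± 3.4257i. Their product equals the constant term, so |λ|^2 ≈ 22.3253 and |λ| ≈ 4.725.
Thus the eigenvalues (to 4 decimals) are -2.5084 (modulus 2.5084); 3.2542 ± 3.4257i (modulus 4.725). The spectral radius is the largest modulus: r(A) ≈ 4.725. (Cross-check: r(A) ≤ ||A||_2 ≈ 7.6877; equality holds whenever A is normal, though it can also hold for some non-normal A.)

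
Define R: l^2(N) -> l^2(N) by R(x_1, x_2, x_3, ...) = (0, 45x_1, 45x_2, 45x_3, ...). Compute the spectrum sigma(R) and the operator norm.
sigma(R) = closed disk {z in C : |z| ≤ 45}; ||R|| = 45

Note R = 45·U where U is the unit right shift (U x)_k = x_{k-1} (with x_0 := 0); so ||R|| = 45||U|| and sigma(R) = 45·sigma(U). ||R x||^2 = sum_{k≥1} |45x_k|^2 = 2025||x||^2, so ||R|| = 45 and sigma(R) ⊂ {|z| ≤ 45}. For any |lambda| < 45, the equation (R - lambda I) x = 0 forces x_1 = 0, then 45x_k = lambda x_{k+1} ⇒ x = 0, so R has no eigenvalues. But (R - lambda I) is not surjective for |lambda| < 45: solving (R - lambda I) x = e_1 would require x_n proportional to (lambda/45)^(-n), which is not in l^2. So every |lambda| < 45 lies in the residual spectrum. The boundary |lambda| = 45 is in the approximate point spectrum (the spectrum is closed). Hence sigma(R) is the closed disk of radius 45.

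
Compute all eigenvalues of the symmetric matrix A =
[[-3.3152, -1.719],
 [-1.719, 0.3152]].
sigma(A) ≈ {-4, 1}

A is real symmetric, so its spectrum consists of real eigenvalues. Expanding the characteristic polynomial of the displayed matrix gives
  det(λ I - A) = p(λ) = λ^2 + (3)λ + (-4).
Solving p(λ) = 0 yields eigenvalues ≈ -4, 1. (A is shown rounded to 4 decimals, so these recover the underlying integer eigenvalues to within that precision.)
Verification: the trace of A = -3 equals the sum of eigenvalues -3, and det(A) ≈ -3.9999 matches the eigenvalue product -4.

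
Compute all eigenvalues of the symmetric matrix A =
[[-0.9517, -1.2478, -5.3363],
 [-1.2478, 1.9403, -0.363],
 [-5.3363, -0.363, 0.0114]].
sigma(A) ≈ {-6, 2, 5}

A is real symmetric, so its spectrum consists of real eigenvalues. Expanding the characteristic polynomial of the displayed matrix gives
  det(λ I - A) = p(λ) = λ^3 + (-1)λ^2 + (-32)λ + (60).
Solving p(λ) = 0 yields eigenvalues ≈ -6, 2, 5. (A is shown rounded to 4 decimals, so these recover the underlying integer eigenvalues to within that precision.)
Verification: the trace of A = 1 equals the sum of eigenvalues 1, and det(A) ≈ -59.9997 matches the eigenvalue product -60.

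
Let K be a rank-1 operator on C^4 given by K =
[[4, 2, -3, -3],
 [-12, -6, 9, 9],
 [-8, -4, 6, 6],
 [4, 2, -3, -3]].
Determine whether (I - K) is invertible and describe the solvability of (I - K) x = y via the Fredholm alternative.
(I - K) is singular (det(I - K) = 0, i.e. 1 ∈ sigma(K)). (I - K) x = y is solvable iff y ⊥ ker((I - K)^*) = span{(4, 2, -3, -3)}, i.e. iff 4y_1 + 2y_2 - 3y_3 - 3y_4 = 0. When solvable, the solutions are x = y + c·(1, -3, -2, 1), c arbitrary (ker(I - K) = span{(1, -3, -2, 1)}, dimension 1).

K has rank 1, so it is an outer product K = u v^T: every row of K is a multiple of one row vector. Reading off the entries, u = (1, -3, -2, 1) and v = (4, 2, -3, -3) (row i of K equals u_i·v^T). A rank-one matrix u v^T satisfies K u = u (v·u) and kills the (3)-dimensional subspace v^⊥, so its characteristic polynomial is lambda^3 (lambda - v·u) with v·u = tr K = 1. Hence the eigenvalues of I - K are 1 (multiplicity 3) and 1 - (1) = 0, so det(I - K) = 0. (Direct check: I - K =
[[-3, -2, 3, 3],
 [12, 7, -9, -9],
 [8, 4, -5, -6],
 [-4, -2, 3, 4]]
has determinant 0.) So 1 is an eigenvalue of K and (I - K) is not invertible. The finite-dimensional Fredholm alternative says: either (I - K) is invertible, or ker(I - K) ≠ {0} and then range(I - K) = ker((I - K)^*)^⊥, with dim ker(I - K) = dim ker((I - K)^*). We are in the second case, so we need both kernels. Kernel of I - K: (I - K) u = u - u (v·u) = u - u = 0, so ker(I - K) = span{u} = span{(1, -3, -2, 1)} (it is exactly 1-dimensional because rank(I - K) = 3). Kernel of the adjoint: K is real, so (I - K)^* = I - K^T = I - v u^T, and (I - v u^T) v = v - v (u·v) = 0; hence ker((I - K)^*) = span{v} = span{(4, 2, -3, -3)}. Therefore (I - K) x = y is solvable iff <y, v> = 0, i.e. iff 4y_1 + 2y_2 - 3y_3 - 3y_4 = 0. When this holds, K y = u (v·y) = 0, so (I - K) y = y and x = y is a particular solution; the full solution set is the line x = y + c·u = y + c·(1, -3, -2, 1), c ∈ C.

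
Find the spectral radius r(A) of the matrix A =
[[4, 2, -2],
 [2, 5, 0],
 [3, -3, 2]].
r(A) ≈ 6.6639

The eigenvalues of A are the roots of its characteristic polynomial. With M = A (coefficients from the trace, the sum of principal 2x2 minors, and det A):
  p(λ) = det(λ I - M) = λ^3 - 11λ^2 + 40λ - 74.
No integer candidate from the rational root theorem (±divisors of 74) is a root, so the roots are irrational. The cubic discriminant is Δ = -18148 < 0, so there is one real root and a complex-conjugate pair. p(6) = -14 and p(7) = 10 have opposite signs, so a root lies in (6, 7); Newton's method refines it to λ ≈ 6.6639. Dividing out (λ - (6.6639)) leaves approximately λ^2 - 4.3361λ + 11.1046. For λ^2 - 4.3361λ + 11.1046 the discriminant is -25.6166. It is negative, so the remaining roots are the complex-conjugate pair λ ≈ 2.1681 ± 2.5306i. Their product equals the constant term, so |λ|^2 ≈ 11.1046 and |λ| ≈ 3.3324.
Thus the eigenvalues (to 4 decimals) are 6.6639 (modulus 6.6639); 2.1681 ± 2.5306i (modulus 3.3324). The spectral radius is the largest modulus: r(A) ≈ 6.6639. (Cross-check: r(A) ≤ ||A||_2 ≈ 6.7825; equality holds whenever A is normal, though it can also hold for some non-normal A.)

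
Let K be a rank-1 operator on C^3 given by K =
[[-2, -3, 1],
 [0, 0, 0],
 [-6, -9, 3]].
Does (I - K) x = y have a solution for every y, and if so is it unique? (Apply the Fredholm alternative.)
(I - K) is singular (det(I - K) = 0, i.e. 1 ∈ sigma(K)). (I - K) x = y is solvable iff y ⊥ ker((I - K)^*) = span{(-2, -3, 1)}, i.e. iff -2y_1 - 3y_2 + y_3 = 0. When solvable, the solutions are x = y + c·(1, 0, 3), c arbitrary (ker(I - K) = span{(1, 0, 3)}, dimension 1).

K has rank 1, so it is an outer product K = u v^T: every row of K is a multiple of one row vector. Reading off the entries, u = (1, 0, 3) and v = (-2, -3, 1) (row i of K equals u_i·v^T). A rank-one matrix u v^T satisfies K u = u (v·u) and kills the (2)-dimensional subspace v^⊥, so its characteristic polynomial is lambda^2 (lambda - v·u) with v·u = tr K = 1. Hence the eigenvalues of I - K are 1 (multiplicity 2) and 1 - (1) = 0, so det(I - K) = 0. (Direct check: I - K =
[[3, 3, -1],
 [0, 1, 0],
 [6, 9, -2]]
has determinant 0.) So 1 is an eigenvalue of K and (I - K) is not invertible. The finite-dimensional Fredholm alternative says: either (I - K) is invertible, or ker(I - K) ≠ {0} and then range(I - K) = ker((I - K)^*)^⊥, with dim ker(I - K) = dim ker((I - K)^*). We are in the second case, so we need both kernels. Kernel of I - K: (I - K) u = u - u (v·u) = u - u = 0, so ker(I - K) = span{u} = span{(1, 0, 3)} (it is exactly 1-dimensional because rank(I - K) = 2). Kernel of the adjoint: K is real, so (I - K)^* = I - K^T = I - v u^T, and (I - v u^T) v = v - v (u·v) = 0; hence ker((I - K)^*) = span{v} = span{(-2, -3, 1)}. Therefore (I - K) x = y is solvable iff <y, v> = 0, i.e. iff -2y_1 - 3y_2 + y_3 = 0. When this holds, K y = u (v·y) = 0, so (I - K) y = y and x = y is a particular solution; the full solution set is the line x = y + c·u = y + c·(1, 0, 3), c ∈ C.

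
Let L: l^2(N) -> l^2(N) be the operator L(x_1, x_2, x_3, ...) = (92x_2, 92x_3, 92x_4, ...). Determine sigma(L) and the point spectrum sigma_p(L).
sigma(L) = closed disk {z in C : |z| ≤ 92}; sigma_p(L) = open disk {z in C : |z| < 92}

Note L = 92·V where V is the unit left shift (V x)_k = x_{k+1}; so sigma(L) = 92·sigma(V) and ||L|| = 92||V||. ||L x||^2 = 8464sum_{k≥2} |x_k|^2 ≤ 8464||x||^2, with equality on {x : x_1 = 0}, so ||L|| = 92. For any lambda with |lambda| < 92, set r = lambda/92 (|r| < 1); the vector x = (1, r, r^2, ...) is in l^2 and satisfies L x = 92(r, r^2, ...) = lambda x, so lambda is an eigenvalue. On the boundary |lambda| = 92 the geometric series diverges, so no l^2 eigenvector exists, but these lambda lie in the approximate point spectrum. Hence sigma(L) is the closed disk of radius 92 and sigma_p(L) is the open disk.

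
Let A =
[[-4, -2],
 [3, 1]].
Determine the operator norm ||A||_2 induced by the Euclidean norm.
||A||_2 = sqrt((30 + sqrt(884))/2) ≈ 5.465 (= sqrt(largest eigenvalue of A^T A))

||A||_2 = sigma_max(A) = sqrt(lambda_max(A^T A)). Form the symmetric matrix M = A^T A =
[[25, 11],
 [11, 5]].
Its characteristic polynomial (trace, determinant of M give the coefficients) is
  p(λ) = det(λ I - M) = λ^2 - 30λ + 4.
For λ^2 - 30λ + 4 the discriminant is 884. It is nonnegative but not a perfect square, so the roots are real and irrational: λ = (30 ± sqrt(884))/2 ≈ 29.8661, 0.1339.
So the eigenvalues of A^T A are ≈ 0.1339, 29.8661 (all ≥ 0, as they must be for A^T A). The largest is λ_max = (30 + sqrt(884))/2 ≈ 29.8661, hence ||A||_2 = sqrt(λ_max) = sqrt((30 + sqrt(884))/2) ≈ 5.465.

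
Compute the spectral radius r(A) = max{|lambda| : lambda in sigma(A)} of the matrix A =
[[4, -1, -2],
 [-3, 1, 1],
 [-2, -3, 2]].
r(A) = (4 + sqrt(24))/2 ≈ 4.4495

The eigenvalues of A are the roots of its characteristic polynomial. With M = A (coefficients from the trace, the sum of principal 2x2 minors, and det A):
  p(λ) = det(λ I - M) = λ^3 - 7λ^2 + 10λ + 6.
By the rational root theorem any rational root is an integer divisor of 6. Testing λ = 3: p(3) = 27 - 63 + 30 + 6 = 0, so λ = 3 is a root. Dividing out (λ - 3) leaves p(λ) = (λ - 3)(λ^2 - 4λ - 2). For λ^2 - 4λ - 2 the discriminant is 24. It is nonnegative but not a perfect square, so the roots are real and irrational: λ = (4 ± sqrt(24))/2 ≈ 4.4495, -0.4495.
Thus the eigenvalues (to 4 decimals) are 4.4495 (modulus 4.4495); -0.4495 (modulus 0.4495); 3 (modulus 3). The spectral radius is the largest modulus: r(A) = (4 + sqrt(24))/2 ≈ 4.4495. (Cross-check: r(A) ≤ ||A||_2 ≈ 6.086; equality holds whenever A is normal, though it can also hold for some non-normal A.)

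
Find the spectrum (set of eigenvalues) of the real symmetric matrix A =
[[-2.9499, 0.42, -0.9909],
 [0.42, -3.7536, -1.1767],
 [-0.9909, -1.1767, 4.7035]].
sigma(A) ≈ {-4, -3, 5}

A is real symmetric, so its spectrum consists of real eigenvalues. Expanding the characteristic polynomial of the displayed matrix gives
  det(λ I - A) = p(λ) = λ^3 + (2)λ^2 + (-23)λ + (-60).
Solving p(λ) = 0 yields eigenvalues ≈ -4, -3, 5. (A is shown rounded to 4 decimals, so these recover the underlying integer eigenvalues to within that precision.)
Verification: the trace of A = -2 equals the sum of eigenvalues -2, and det(A) ≈ 60.0005 matches the eigenvalue product 60.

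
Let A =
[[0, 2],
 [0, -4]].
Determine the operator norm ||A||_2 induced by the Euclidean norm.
||A||_2 = sqrt(20) ≈ 4.4721 (= sqrt(largest eigenvalue of A^T A))

||A||_2 = sigma_max(A) = sqrt(lambda_max(A^T A)). Form the symmetric matrix M = A^T A =
[[0, 0],
 [0, 20]].
Its characteristic polynomial (trace, determinant of M give the coefficients) is
  p(λ) = det(λ I - M) = λ^2 - 20λ.
For λ^2 - 20λ the discriminant is 400. It is a perfect square (20^2), so the roots are rational: λ = (20 ± 20)/2 = 20, 0.
So the eigenvalues of A^T A are ≈ 0, 20 (all ≥ 0, as they must be for A^T A). The largest is λ_max = 20, hence ||A||_2 = sqrt(λ_max) = sqrt(20) ≈ 4.4721.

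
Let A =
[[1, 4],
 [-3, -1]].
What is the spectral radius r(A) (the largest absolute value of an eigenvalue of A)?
r(A) = sqrt(11) ≈ 3.3166

The eigenvalues of A are the roots of its characteristic polynomial. With M = A (coefficients from the trace and determinant):
  p(λ) = det(λ I - M) = λ^2 + 11.
For λ^2 + 11 the discriminant is -44. It is negative, so the roots are the complex-conjugate pair λ = 0 ± (sqrt(44)/2) i ≈ 0 ± 3.3166i. For a conjugate pair the product of the roots equals the constant term, so |λ|^2 = 11 and |λ| = sqrt(11) ≈ 3.3166.
Thus the eigenvalues (to 4 decimals) are 0 ± 3.3166i (modulus 3.3166). The spectral radius is the largest modulus: r(A) = sqrt(11) ≈ 3.3166. (Cross-check: r(A) ≤ ||A||_2 ≈ 4.618; equality holds whenever A is normal, though it can also hold for some non-normal A.)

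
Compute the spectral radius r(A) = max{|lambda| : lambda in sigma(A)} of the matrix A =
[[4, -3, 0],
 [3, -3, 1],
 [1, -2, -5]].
r(A) = (2 + sqrt(44))/2 ≈ 4.3166

The eigenvalues of A are the roots of its characteristic polynomial. With M = A (coefficients from the trace, the sum of principal 2x2 minors, and det A):
  p(λ) = det(λ I - M) = λ^3 + 4λ^2 - 6λ - 20.
By the rational root theorem any rational root is an integer divisor of 20. Testing λ = -2: p(-2) = -8 + 16 + 12 - 20 = 0, so λ = -2 is a root. Dividing out (λ + 2) leaves p(λ) = (λ + 2)(λ^2 + 2λ - 10). For λ^2 + 2λ - 10 the discriminant is 44. It is nonnegative but not a perfect square, so the roots are real and irrational: λ = (-2 ± sqrt(44))/2 ≈ 2.3166, -4.3166.
Thus the eigenvalues (to 4 decimals) are 2.3166 (modulus 2.3166); -4.3166 (modulus 4.3166); -2 (modulus 2). The spectral radius is the largest modulus: r(A) = (2 + sqrt(44))/2 ≈ 4.3166. (Cross-check: r(A) ≤ ||A||_2 ≈ 6.9856; equality holds whenever A is normal, though it can also hold for some non-normal A.)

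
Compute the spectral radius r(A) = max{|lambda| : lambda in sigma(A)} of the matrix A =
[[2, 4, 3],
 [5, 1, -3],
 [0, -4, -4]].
r(A) ≈ 7.1282

The eigenvalues of A are the roots of its characteristic polynomial. With M = A (coefficients from the trace, the sum of principal 2x2 minors, and det A):
  p(λ) = det(λ I - M) = λ^3 + λ^2 - 42λ + 12.
No integer candidate from the rational root theorem (±divisors of 12) is a root, so the roots are irrational. The cubic discriminant is Δ = 285108 > 0, so there are three distinct real roots. p(-8) = -100 and p(-7) = 12 have opposite signs, so a root lies in (-8, -7); Newton's method refines it to λ ≈ -7.1282. p(0) = 12 and p(1) = -28 have opposite signs, so a root lies in (0, 1); Newton's method refines it to λ ≈ 0.2883. p(5) = -48 and p(6) = 12 have opposite signs, so a root lies in (5, 6); Newton's method refines it to λ ≈ 5.84. Check (Vieta): the three roots sum to -1, matching tr M = -1.
Thus the eigenvalues (to 4 decimals) are -7.1282 (modulus 7.1282); 0.2883 (modulus 0.2883); 5.84 (modulus 5.84). The spectral radius is the largest modulus: r(A) ≈ 7.1282. (Cross-check: r(A) ≤ ||A||_2 ≈ 7.6675; equality holds whenever A is normal, though it can also hold for some non-normal A.)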